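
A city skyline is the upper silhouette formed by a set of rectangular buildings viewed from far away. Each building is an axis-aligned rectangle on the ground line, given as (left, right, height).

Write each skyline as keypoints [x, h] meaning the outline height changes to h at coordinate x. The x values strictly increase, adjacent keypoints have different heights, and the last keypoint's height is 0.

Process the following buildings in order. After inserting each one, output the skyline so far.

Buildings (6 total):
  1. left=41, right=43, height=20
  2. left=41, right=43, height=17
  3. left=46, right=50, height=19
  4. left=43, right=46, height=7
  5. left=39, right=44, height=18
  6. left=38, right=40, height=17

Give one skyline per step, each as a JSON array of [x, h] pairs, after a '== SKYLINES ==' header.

== SKYLINES ==
[[41,20],[43,0]]
[[41,20],[43,0]]
[[41,20],[43,0],[46,19],[50,0]]
[[41,20],[43,7],[46,19],[50,0]]
[[39,18],[41,20],[43,18],[44,7],[46,19],[50,0]]
[[38,17],[39,18],[41,20],[43,18],[44,7],[46,19],[50,0]]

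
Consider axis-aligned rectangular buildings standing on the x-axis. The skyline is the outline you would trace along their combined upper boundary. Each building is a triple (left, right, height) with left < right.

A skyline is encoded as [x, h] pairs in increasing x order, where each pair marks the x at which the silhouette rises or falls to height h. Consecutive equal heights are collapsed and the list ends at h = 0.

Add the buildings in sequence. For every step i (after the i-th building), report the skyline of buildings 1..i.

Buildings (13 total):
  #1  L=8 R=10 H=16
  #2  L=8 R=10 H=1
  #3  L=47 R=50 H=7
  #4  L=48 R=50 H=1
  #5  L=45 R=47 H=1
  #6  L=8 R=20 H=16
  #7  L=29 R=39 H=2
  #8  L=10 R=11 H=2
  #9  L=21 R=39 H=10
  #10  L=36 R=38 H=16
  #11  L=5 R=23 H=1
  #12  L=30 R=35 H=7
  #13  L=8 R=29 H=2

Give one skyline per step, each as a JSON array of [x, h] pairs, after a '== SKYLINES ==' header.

== SKYLINES ==
[[8,16],[10,0]]
[[8,16],[10,0]]
[[8,16],[10,0],[47,7],[50,0]]
[[8,16],[10,0],[47,7],[50,0]]
[[8,16],[10,0],[45,1],[47,7],[50,0]]
[[8,16],[20,0],[45,1],[47,7],[50,0]]
[[8,16],[20,0],[29,2],[39,0],[45,1],[47,7],[50,0]]
[[8,16],[20,0],[29,2],[39,0],[45,1],[47,7],[50,0]]
[[8,16],[20,0],[21,10],[39,0],[45,1],[47,7],[50,0]]
[[8,16],[20,0],[21,10],[36,16],[38,10],[39,0],[45,1],[47,7],[50,0]]
[[5,1],[8,16],[20,1],[21,10],[36,16],[38,10],[39,0],[45,1],[47,7],[50,0]]
[[5,1],[8,16],[20,1],[21,10],[36,16],[38,10],[39,0],[45,1],[47,7],[50,0]]
[[5,1],[8,16],[20,2],[21,10],[36,16],[38,10],[39,0],[45,1],[47,7],[50,0]]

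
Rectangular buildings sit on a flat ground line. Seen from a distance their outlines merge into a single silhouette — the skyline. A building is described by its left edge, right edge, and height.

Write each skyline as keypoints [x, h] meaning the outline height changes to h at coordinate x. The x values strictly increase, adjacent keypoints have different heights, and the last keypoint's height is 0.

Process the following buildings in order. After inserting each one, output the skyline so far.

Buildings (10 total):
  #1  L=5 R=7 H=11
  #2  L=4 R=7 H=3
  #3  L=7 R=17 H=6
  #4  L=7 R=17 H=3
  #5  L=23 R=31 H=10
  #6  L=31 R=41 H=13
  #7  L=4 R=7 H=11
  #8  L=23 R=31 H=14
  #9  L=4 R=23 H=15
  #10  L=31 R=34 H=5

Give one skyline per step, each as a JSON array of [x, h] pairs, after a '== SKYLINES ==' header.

== SKYLINES ==
[[5,11],[7,0]]
[[4,3],[5,11],[7,0]]
[[4,3],[5,11],[7,6],[17,0]]
[[4,3],[5,11],[7,6],[17,0]]
[[4,3],[5,11],[7,6],[17,0],[23,10],[31,0]]
[[4,3],[5,11],[7,6],[17,0],[23,10],[31,13],[41,0]]
[[4,11],[7,6],[17,0],[23,10],[31,13],[41,0]]
[[4,11],[7,6],[17,0],[23,14],[31,13],[41,0]]
[[4,15],[23,14],[31,13],[41,0]]
[[4,15],[23,14],[31,13],[41,0]]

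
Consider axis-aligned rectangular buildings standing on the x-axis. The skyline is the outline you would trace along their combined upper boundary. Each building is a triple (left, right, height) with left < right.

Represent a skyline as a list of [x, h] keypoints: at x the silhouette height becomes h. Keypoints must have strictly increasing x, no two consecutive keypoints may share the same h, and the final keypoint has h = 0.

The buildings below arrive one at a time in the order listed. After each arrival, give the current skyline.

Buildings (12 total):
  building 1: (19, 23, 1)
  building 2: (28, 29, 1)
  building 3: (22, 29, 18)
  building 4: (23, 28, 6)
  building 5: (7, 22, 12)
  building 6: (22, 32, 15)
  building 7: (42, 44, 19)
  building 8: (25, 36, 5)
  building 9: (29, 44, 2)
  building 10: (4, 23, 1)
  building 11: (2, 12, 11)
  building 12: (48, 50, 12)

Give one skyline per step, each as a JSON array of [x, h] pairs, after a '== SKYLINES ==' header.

== SKYLINES ==
[[19,1],[23,0]]
[[19,1],[23,0],[28,1],[29,0]]
[[19,1],[22,18],[29,0]]
[[19,1],[22,18],[29,0]]
[[7,12],[22,18],[29,0]]
[[7,12],[22,18],[29,15],[32,0]]
[[7,12],[22,18],[29,15],[32,0],[42,19],[44,0]]
[[7,12],[22,18],[29,15],[32,5],[36,0],[42,19],[44,0]]
[[7,12],[22,18],[29,15],[32,5],[36,2],[42,19],[44,0]]
[[4,1],[7,12],[22,18],[29,15],[32,5],[36,2],[42,19],[44,0]]
[[2,11],[7,12],[22,18],[29,15],[32,5],[36,2],[42,19],[44,0]]
[[2,11],[7,12],[22,18],[29,15],[32,5],[36,2],[42,19],[44,0],[48,12],[50,0]]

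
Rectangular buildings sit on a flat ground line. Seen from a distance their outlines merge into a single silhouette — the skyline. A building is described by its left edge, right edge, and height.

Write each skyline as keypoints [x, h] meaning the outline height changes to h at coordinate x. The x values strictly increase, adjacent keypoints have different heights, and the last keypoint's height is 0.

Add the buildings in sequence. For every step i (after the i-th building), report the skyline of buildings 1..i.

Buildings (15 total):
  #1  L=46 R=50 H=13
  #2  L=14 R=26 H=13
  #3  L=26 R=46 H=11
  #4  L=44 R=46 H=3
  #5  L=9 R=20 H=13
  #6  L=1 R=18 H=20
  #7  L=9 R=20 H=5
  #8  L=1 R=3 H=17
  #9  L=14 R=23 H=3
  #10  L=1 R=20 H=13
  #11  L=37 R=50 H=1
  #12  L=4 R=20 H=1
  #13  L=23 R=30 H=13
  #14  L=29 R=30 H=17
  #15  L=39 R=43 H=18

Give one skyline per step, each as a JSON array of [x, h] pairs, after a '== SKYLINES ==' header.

== SKYLINES ==
[[46,13],[50,0]]
[[14,13],[26,0],[46,13],[50,0]]
[[14,13],[26,11],[46,13],[50,0]]
[[14,13],[26,11],[46,13],[50,0]]
[[9,13],[26,11],[46,13],[50,0]]
[[1,20],[18,13],[26,11],[46,13],[50,0]]
[[1,20],[18,13],[26,11],[46,13],[50,0]]
[[1,20],[18,13],[26,11],[46,13],[50,0]]
[[1,20],[18,13],[26,11],[46,13],[50,0]]
[[1,20],[18,13],[26,11],[46,13],[50,0]]
[[1,20],[18,13],[26,11],[46,13],[50,0]]
[[1,20],[18,13],[26,11],[46,13],[50,0]]
[[1,20],[18,13],[30,11],[46,13],[50,0]]
[[1,20],[18,13],[29,17],[30,11],[46,13],[50,0]]
[[1,20],[18,13],[29,17],[30,11],[39,18],[43,11],[46,13],[50,0]]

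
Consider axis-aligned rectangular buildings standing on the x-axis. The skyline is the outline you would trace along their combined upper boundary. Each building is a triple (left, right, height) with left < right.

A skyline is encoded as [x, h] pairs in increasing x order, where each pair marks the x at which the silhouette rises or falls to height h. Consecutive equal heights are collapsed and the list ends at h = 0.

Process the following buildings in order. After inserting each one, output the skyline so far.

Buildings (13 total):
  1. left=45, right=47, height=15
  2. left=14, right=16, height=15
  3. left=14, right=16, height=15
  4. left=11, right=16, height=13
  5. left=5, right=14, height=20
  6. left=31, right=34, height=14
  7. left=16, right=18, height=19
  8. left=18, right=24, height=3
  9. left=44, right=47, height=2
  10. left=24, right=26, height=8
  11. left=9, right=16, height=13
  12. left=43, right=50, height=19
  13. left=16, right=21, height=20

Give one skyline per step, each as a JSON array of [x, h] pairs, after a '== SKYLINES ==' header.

== SKYLINES ==
[[45,15],[47,0]]
[[14,15],[16,0],[45,15],[47,0]]
[[14,15],[16,0],[45,15],[47,0]]
[[11,13],[14,15],[16,0],[45,15],[47,0]]
[[5,20],[14,15],[16,0],[45,15],[47,0]]
[[5,20],[14,15],[16,0],[31,14],[34,0],[45,15],[47,0]]
[[5,20],[14,15],[16,19],[18,0],[31,14],[34,0],[45,15],[47,0]]
[[5,20],[14,15],[16,19],[18,3],[24,0],[31,14],[34,0],[45,15],[47,0]]
[[5,20],[14,15],[16,19],[18,3],[24,0],[31,14],[34,0],[44,2],[45,15],[47,0]]
[[5,20],[14,15],[16,19],[18,3],[24,8],[26,0],[31,14],[34,0],[44,2],[45,15],[47,0]]
[[5,20],[14,15],[16,19],[18,3],[24,8],[26,0],[31,14],[34,0],[44,2],[45,15],[47,0]]
[[5,20],[14,15],[16,19],[18,3],[24,8],[26,0],[31,14],[34,0],[43,19],[50,0]]
[[5,20],[14,15],[16,20],[21,3],[24,8],[26,0],[31,14],[34,0],[43,19],[50,0]]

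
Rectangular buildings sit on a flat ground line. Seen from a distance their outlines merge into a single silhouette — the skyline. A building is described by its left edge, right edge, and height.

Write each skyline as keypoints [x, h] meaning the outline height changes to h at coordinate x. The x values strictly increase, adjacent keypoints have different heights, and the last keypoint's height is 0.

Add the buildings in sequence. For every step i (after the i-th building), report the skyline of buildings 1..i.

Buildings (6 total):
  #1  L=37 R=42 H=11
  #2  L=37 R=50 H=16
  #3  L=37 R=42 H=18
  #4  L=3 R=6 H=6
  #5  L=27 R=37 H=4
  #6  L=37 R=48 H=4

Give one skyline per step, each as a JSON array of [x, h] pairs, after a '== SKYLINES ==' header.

== SKYLINES ==
[[37,11],[42,0]]
[[37,16],[50,0]]
[[37,18],[42,16],[50,0]]
[[3,6],[6,0],[37,18],[42,16],[50,0]]
[[3,6],[6,0],[27,4],[37,18],[42,16],[50,0]]
[[3,6],[6,0],[27,4],[37,18],[42,16],[50,0]]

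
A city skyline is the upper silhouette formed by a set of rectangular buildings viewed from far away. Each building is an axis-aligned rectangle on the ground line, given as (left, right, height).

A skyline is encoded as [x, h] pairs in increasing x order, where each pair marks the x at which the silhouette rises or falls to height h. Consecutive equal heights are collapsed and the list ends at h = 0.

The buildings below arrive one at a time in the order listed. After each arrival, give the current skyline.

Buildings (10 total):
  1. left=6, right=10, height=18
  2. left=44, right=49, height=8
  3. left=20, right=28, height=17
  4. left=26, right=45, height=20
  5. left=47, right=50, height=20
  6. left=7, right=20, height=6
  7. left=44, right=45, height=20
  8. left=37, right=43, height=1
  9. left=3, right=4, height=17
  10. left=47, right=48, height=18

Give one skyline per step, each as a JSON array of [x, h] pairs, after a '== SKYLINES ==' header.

== SKYLINES ==
[[6,18],[10,0]]
[[6,18],[10,0],[44,8],[49,0]]
[[6,18],[10,0],[20,17],[28,0],[44,8],[49,0]]
[[6,18],[10,0],[20,17],[26,20],[45,8],[49,0]]
[[6,18],[10,0],[20,17],[26,20],[45,8],[47,20],[50,0]]
[[6,18],[10,6],[20,17],[26,20],[45,8],[47,20],[50,0]]
[[6,18],[10,6],[20,17],[26,20],[45,8],[47,20],[50,0]]
[[6,18],[10,6],[20,17],[26,20],[45,8],[47,20],[50,0]]
[[3,17],[4,0],[6,18],[10,6],[20,17],[26,20],[45,8],[47,20],[50,0]]
[[3,17],[4,0],[6,18],[10,6],[20,17],[26,20],[45,8],[47,20],[50,0]]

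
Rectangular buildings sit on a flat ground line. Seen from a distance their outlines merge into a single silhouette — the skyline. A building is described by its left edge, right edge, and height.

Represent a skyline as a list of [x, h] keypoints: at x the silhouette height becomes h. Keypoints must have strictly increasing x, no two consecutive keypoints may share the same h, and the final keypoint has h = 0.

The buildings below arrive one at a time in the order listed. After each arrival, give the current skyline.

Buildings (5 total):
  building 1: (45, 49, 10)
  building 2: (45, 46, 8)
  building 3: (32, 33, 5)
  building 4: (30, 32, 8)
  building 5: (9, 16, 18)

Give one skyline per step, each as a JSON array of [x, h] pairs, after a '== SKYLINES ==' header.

== SKYLINES ==
[[45,10],[49,0]]
[[45,10],[49,0]]
[[32,5],[33,0],[45,10],[49,0]]
[[30,8],[32,5],[33,0],[45,10],[49,0]]
[[9,18],[16,0],[30,8],[32,5],[33,0],[45,10],[49,0]]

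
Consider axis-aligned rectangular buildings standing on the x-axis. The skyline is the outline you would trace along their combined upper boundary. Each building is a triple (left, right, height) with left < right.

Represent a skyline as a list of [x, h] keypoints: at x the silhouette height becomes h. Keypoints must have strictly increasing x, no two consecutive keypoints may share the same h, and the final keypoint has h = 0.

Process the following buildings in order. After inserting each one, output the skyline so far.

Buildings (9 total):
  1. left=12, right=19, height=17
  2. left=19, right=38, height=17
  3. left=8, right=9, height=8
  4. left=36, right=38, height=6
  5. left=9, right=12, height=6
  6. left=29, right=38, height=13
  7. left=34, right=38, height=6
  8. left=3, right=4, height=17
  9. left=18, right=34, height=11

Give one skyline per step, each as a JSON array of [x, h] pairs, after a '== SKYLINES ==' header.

== SKYLINES ==
[[12,17],[19,0]]
[[12,17],[38,0]]
[[8,8],[9,0],[12,17],[38,0]]
[[8,8],[9,0],[12,17],[38,0]]
[[8,8],[9,6],[12,17],[38,0]]
[[8,8],[9,6],[12,17],[38,0]]
[[8,8],[9,6],[12,17],[38,0]]
[[3,17],[4,0],[8,8],[9,6],[12,17],[38,0]]
[[3,17],[4,0],[8,8],[9,6],[12,17],[38,0]]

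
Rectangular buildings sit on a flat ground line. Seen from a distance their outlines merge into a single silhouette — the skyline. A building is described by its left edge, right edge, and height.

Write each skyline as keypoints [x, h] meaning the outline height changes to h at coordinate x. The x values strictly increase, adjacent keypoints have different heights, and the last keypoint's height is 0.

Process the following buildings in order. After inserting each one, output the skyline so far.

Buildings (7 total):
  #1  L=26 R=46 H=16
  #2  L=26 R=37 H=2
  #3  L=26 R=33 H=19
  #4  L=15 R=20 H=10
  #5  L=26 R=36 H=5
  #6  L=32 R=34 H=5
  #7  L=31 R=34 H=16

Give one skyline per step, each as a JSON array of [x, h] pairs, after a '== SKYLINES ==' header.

== SKYLINES ==
[[26,16],[46,0]]
[[26,16],[46,0]]
[[26,19],[33,16],[46,0]]
[[15,10],[20,0],[26,19],[33,16],[46,0]]
[[15,10],[20,0],[26,19],[33,16],[46,0]]
[[15,10],[20,0],[26,19],[33,16],[46,0]]
[[15,10],[20,0],[26,19],[33,16],[46,0]]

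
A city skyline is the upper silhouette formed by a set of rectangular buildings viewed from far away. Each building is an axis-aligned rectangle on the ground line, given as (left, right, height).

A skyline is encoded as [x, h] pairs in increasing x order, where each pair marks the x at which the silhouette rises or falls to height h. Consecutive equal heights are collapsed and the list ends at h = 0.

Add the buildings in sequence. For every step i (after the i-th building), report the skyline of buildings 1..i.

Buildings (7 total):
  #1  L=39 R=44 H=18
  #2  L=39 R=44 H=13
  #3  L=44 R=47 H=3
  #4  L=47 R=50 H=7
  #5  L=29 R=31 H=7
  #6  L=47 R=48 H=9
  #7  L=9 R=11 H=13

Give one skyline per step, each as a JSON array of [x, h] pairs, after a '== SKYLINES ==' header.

== SKYLINES ==
[[39,18],[44,0]]
[[39,18],[44,0]]
[[39,18],[44,3],[47,0]]
[[39,18],[44,3],[47,7],[50,0]]
[[29,7],[31,0],[39,18],[44,3],[47,7],[50,0]]
[[29,7],[31,0],[39,18],[44,3],[47,9],[48,7],[50,0]]
[[9,13],[11,0],[29,7],[31,0],[39,18],[44,3],[47,9],[48,7],[50,0]]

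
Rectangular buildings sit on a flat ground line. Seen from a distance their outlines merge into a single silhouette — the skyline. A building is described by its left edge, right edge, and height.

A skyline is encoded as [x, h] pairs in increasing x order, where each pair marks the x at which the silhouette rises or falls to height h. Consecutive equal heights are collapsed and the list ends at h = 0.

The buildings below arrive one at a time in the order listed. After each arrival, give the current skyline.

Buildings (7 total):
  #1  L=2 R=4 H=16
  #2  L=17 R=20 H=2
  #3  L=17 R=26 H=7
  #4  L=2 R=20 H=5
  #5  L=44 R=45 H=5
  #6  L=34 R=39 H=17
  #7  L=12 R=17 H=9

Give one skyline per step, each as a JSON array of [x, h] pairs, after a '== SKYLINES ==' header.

== SKYLINES ==
[[2,16],[4,0]]
[[2,16],[4,0],[17,2],[20,0]]
[[2,16],[4,0],[17,7],[26,0]]
[[2,16],[4,5],[17,7],[26,0]]
[[2,16],[4,5],[17,7],[26,0],[44,5],[45,0]]
[[2,16],[4,5],[17,7],[26,0],[34,17],[39,0],[44,5],[45,0]]
[[2,16],[4,5],[12,9],[17,7],[26,0],[34,17],[39,0],[44,5],[45,0]]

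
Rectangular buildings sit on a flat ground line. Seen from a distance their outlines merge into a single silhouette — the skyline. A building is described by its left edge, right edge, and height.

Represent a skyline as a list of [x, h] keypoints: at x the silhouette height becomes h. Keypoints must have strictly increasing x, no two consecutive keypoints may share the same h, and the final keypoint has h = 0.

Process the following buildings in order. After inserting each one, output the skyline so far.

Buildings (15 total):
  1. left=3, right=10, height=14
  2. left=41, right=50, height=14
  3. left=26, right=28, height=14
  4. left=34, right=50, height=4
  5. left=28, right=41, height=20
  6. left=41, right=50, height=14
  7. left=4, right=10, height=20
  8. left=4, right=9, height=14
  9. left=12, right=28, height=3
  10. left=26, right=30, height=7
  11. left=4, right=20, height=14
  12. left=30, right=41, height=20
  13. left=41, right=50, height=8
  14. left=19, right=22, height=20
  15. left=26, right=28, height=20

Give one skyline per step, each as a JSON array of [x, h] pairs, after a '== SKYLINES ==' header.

== SKYLINES ==
[[3,14],[10,0]]
[[3,14],[10,0],[41,14],[50,0]]
[[3,14],[10,0],[26,14],[28,0],[41,14],[50,0]]
[[3,14],[10,0],[26,14],[28,0],[34,4],[41,14],[50,0]]
[[3,14],[10,0],[26,14],[28,20],[41,14],[50,0]]
[[3,14],[10,0],[26,14],[28,20],[41,14],[50,0]]
[[3,14],[4,20],[10,0],[26,14],[28,20],[41,14],[50,0]]
[[3,14],[4,20],[10,0],[26,14],[28,20],[41,14],[50,0]]
[[3,14],[4,20],[10,0],[12,3],[26,14],[28,20],[41,14],[50,0]]
[[3,14],[4,20],[10,0],[12,3],[26,14],[28,20],[41,14],[50,0]]
[[3,14],[4,20],[10,14],[20,3],[26,14],[28,20],[41,14],[50,0]]
[[3,14],[4,20],[10,14],[20,3],[26,14],[28,20],[41,14],[50,0]]
[[3,14],[4,20],[10,14],[20,3],[26,14],[28,20],[41,14],[50,0]]
[[3,14],[4,20],[10,14],[19,20],[22,3],[26,14],[28,20],[41,14],[50,0]]
[[3,14],[4,20],[10,14],[19,20],[22,3],[26,20],[41,14],[50,0]]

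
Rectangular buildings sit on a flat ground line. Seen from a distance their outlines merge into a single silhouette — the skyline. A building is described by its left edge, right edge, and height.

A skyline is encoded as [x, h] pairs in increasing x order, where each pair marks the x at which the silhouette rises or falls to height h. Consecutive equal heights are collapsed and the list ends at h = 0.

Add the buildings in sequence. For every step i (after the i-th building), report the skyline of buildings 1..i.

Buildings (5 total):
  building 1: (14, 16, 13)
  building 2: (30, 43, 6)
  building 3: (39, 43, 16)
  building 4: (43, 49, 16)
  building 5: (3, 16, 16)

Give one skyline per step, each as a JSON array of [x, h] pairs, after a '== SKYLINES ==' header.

== SKYLINES ==
[[14,13],[16,0]]
[[14,13],[16,0],[30,6],[43,0]]
[[14,13],[16,0],[30,6],[39,16],[43,0]]
[[14,13],[16,0],[30,6],[39,16],[49,0]]
[[3,16],[16,0],[30,6],[39,16],[49,0]]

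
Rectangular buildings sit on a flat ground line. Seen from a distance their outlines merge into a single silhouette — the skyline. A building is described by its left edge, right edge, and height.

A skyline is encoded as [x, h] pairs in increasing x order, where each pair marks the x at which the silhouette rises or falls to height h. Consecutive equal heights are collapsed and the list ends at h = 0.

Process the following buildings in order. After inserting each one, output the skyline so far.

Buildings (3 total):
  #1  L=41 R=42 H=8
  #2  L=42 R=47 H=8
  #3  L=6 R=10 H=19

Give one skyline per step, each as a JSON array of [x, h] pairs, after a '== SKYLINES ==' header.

== SKYLINES ==
[[41,8],[42,0]]
[[41,8],[47,0]]
[[6,19],[10,0],[41,8],[47,0]]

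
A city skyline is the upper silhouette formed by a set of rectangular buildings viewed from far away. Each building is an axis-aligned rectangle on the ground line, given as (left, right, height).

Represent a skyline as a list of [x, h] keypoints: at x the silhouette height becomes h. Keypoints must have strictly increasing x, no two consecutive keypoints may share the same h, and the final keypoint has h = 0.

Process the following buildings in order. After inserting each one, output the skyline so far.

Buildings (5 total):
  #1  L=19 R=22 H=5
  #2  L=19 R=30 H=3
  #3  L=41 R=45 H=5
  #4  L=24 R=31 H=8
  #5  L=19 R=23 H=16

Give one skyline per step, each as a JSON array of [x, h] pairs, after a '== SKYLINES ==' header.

== SKYLINES ==
[[19,5],[22,0]]
[[19,5],[22,3],[30,0]]
[[19,5],[22,3],[30,0],[41,5],[45,0]]
[[19,5],[22,3],[24,8],[31,0],[41,5],[45,0]]
[[19,16],[23,3],[24,8],[31,0],[41,5],[45,0]]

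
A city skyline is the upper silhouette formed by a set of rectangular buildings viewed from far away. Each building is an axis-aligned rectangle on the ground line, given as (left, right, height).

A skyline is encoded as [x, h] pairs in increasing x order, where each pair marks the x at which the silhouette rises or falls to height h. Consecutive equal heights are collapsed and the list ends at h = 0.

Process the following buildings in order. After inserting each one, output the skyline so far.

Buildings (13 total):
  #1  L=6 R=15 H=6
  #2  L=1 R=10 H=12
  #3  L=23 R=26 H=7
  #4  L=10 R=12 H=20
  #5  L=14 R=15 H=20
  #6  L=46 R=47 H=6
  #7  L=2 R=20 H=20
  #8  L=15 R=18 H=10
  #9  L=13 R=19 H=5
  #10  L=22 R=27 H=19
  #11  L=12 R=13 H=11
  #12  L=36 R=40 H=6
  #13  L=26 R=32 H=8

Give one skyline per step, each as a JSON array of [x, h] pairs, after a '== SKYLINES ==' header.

== SKYLINES ==
[[6,6],[15,0]]
[[1,12],[10,6],[15,0]]
[[1,12],[10,6],[15,0],[23,7],[26,0]]
[[1,12],[10,20],[12,6],[15,0],[23,7],[26,0]]
[[1,12],[10,20],[12,6],[14,20],[15,0],[23,7],[26,0]]
[[1,12],[10,20],[12,6],[14,20],[15,0],[23,7],[26,0],[46,6],[47,0]]
[[1,12],[2,20],[20,0],[23,7],[26,0],[46,6],[47,0]]
[[1,12],[2,20],[20,0],[23,7],[26,0],[46,6],[47,0]]
[[1,12],[2,20],[20,0],[23,7],[26,0],[46,6],[47,0]]
[[1,12],[2,20],[20,0],[22,19],[27,0],[46,6],[47,0]]
[[1,12],[2,20],[20,0],[22,19],[27,0],[46,6],[47,0]]
[[1,12],[2,20],[20,0],[22,19],[27,0],[36,6],[40,0],[46,6],[47,0]]
[[1,12],[2,20],[20,0],[22,19],[27,8],[32,0],[36,6],[40,0],[46,6],[47,0]]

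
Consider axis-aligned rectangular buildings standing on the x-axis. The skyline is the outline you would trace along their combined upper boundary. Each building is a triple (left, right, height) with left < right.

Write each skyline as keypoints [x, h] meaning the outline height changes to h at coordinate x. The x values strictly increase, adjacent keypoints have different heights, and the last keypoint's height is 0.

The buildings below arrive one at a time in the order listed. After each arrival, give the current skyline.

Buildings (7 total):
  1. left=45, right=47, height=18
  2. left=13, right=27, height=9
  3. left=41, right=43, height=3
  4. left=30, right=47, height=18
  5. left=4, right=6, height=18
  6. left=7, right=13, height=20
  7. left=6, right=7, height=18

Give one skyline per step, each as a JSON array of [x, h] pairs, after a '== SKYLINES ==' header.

== SKYLINES ==
[[45,18],[47,0]]
[[13,9],[27,0],[45,18],[47,0]]
[[13,9],[27,0],[41,3],[43,0],[45,18],[47,0]]
[[13,9],[27,0],[30,18],[47,0]]
[[4,18],[6,0],[13,9],[27,0],[30,18],[47,0]]
[[4,18],[6,0],[7,20],[13,9],[27,0],[30,18],[47,0]]
[[4,18],[7,20],[13,9],[27,0],[30,18],[47,0]]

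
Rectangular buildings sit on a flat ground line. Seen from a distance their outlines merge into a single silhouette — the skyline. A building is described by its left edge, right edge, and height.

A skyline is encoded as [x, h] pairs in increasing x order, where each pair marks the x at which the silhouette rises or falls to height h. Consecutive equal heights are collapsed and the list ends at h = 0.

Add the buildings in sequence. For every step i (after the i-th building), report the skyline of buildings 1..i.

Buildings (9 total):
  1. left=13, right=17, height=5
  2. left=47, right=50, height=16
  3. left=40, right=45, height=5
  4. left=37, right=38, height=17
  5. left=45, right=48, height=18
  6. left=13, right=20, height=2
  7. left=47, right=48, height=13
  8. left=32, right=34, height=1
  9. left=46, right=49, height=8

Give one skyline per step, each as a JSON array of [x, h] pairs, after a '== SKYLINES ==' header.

== SKYLINES ==
[[13,5],[17,0]]
[[13,5],[17,0],[47,16],[50,0]]
[[13,5],[17,0],[40,5],[45,0],[47,16],[50,0]]
[[13,5],[17,0],[37,17],[38,0],[40,5],[45,0],[47,16],[50,0]]
[[13,5],[17,0],[37,17],[38,0],[40,5],[45,18],[48,16],[50,0]]
[[13,5],[17,2],[20,0],[37,17],[38,0],[40,5],[45,18],[48,16],[50,0]]
[[13,5],[17,2],[20,0],[37,17],[38,0],[40,5],[45,18],[48,16],[50,0]]
[[13,5],[17,2],[20,0],[32,1],[34,0],[37,17],[38,0],[40,5],[45,18],[48,16],[50,0]]
[[13,5],[17,2],[20,0],[32,1],[34,0],[37,17],[38,0],[40,5],[45,18],[48,16],[50,0]]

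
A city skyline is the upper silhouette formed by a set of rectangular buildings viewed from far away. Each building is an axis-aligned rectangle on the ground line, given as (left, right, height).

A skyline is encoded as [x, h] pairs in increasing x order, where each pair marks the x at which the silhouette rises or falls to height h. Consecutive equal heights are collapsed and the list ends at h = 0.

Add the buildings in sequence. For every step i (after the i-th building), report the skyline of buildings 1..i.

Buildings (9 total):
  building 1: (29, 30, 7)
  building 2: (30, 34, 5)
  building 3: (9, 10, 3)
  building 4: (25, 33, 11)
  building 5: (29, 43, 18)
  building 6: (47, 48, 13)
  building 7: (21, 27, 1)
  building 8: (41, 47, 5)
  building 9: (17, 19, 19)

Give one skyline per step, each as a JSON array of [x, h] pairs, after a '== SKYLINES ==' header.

== SKYLINES ==
[[29,7],[30,0]]
[[29,7],[30,5],[34,0]]
[[9,3],[10,0],[29,7],[30,5],[34,0]]
[[9,3],[10,0],[25,11],[33,5],[34,0]]
[[9,3],[10,0],[25,11],[29,18],[43,0]]
[[9,3],[10,0],[25,11],[29,18],[43,0],[47,13],[48,0]]
[[9,3],[10,0],[21,1],[25,11],[29,18],[43,0],[47,13],[48,0]]
[[9,3],[10,0],[21,1],[25,11],[29,18],[43,5],[47,13],[48,0]]
[[9,3],[10,0],[17,19],[19,0],[21,1],[25,11],[29,18],[43,5],[47,13],[48,0]]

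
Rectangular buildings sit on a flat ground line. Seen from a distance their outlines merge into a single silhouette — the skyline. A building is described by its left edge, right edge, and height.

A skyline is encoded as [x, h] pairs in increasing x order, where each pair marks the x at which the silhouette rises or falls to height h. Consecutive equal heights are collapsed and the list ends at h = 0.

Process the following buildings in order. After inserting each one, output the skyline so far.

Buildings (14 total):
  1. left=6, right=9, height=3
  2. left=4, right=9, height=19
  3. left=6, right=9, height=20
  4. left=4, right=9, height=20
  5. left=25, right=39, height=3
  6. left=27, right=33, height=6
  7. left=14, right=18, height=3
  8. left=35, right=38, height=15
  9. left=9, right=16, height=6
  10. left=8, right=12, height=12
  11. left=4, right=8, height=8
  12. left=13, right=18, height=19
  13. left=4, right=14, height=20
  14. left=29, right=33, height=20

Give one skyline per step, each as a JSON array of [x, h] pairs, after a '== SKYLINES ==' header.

== SKYLINES ==
[[6,3],[9,0]]
[[4,19],[9,0]]
[[4,19],[6,20],[9,0]]
[[4,20],[9,0]]
[[4,20],[9,0],[25,3],[39,0]]
[[4,20],[9,0],[25,3],[27,6],[33,3],[39,0]]
[[4,20],[9,0],[14,3],[18,0],[25,3],[27,6],[33,3],[39,0]]
[[4,20],[9,0],[14,3],[18,0],[25,3],[27,6],[33,3],[35,15],[38,3],[39,0]]
[[4,20],[9,6],[16,3],[18,0],[25,3],[27,6],[33,3],[35,15],[38,3],[39,0]]
[[4,20],[9,12],[12,6],[16,3],[18,0],[25,3],[27,6],[33,3],[35,15],[38,3],[39,0]]
[[4,20],[9,12],[12,6],[16,3],[18,0],[25,3],[27,6],[33,3],[35,15],[38,3],[39,0]]
[[4,20],[9,12],[12,6],[13,19],[18,0],[25,3],[27,6],[33,3],[35,15],[38,3],[39,0]]
[[4,20],[14,19],[18,0],[25,3],[27,6],[33,3],[35,15],[38,3],[39,0]]
[[4,20],[14,19],[18,0],[25,3],[27,6],[29,20],[33,3],[35,15],[38,3],[39,0]]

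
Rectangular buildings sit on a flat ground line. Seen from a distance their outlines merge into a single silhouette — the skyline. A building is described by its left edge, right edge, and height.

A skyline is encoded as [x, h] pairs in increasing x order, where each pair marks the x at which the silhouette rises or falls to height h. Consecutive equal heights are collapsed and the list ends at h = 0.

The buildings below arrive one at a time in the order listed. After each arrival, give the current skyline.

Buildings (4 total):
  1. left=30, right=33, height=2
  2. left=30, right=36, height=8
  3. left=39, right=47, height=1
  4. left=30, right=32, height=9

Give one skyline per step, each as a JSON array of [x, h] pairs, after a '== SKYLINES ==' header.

== SKYLINES ==
[[30,2],[33,0]]
[[30,8],[36,0]]
[[30,8],[36,0],[39,1],[47,0]]
[[30,9],[32,8],[36,0],[39,1],[47,0]]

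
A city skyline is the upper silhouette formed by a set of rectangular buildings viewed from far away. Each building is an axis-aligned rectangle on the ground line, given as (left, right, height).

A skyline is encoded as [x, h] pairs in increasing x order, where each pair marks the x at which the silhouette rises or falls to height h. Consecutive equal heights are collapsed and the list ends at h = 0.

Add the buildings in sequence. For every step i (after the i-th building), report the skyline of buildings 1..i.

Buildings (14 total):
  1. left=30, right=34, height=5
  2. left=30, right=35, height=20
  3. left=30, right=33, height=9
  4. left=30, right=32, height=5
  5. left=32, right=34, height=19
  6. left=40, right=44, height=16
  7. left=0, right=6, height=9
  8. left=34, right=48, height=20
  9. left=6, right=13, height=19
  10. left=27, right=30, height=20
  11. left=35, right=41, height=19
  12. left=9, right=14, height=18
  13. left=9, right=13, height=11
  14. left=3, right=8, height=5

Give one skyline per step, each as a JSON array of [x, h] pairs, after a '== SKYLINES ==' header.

== SKYLINES ==
[[30,5],[34,0]]
[[30,20],[35,0]]
[[30,20],[35,0]]
[[30,20],[35,0]]
[[30,20],[35,0]]
[[30,20],[35,0],[40,16],[44,0]]
[[0,9],[6,0],[30,20],[35,0],[40,16],[44,0]]
[[0,9],[6,0],[30,20],[48,0]]
[[0,9],[6,19],[13,0],[30,20],[48,0]]
[[0,9],[6,19],[13,0],[27,20],[48,0]]
[[0,9],[6,19],[13,0],[27,20],[48,0]]
[[0,9],[6,19],[13,18],[14,0],[27,20],[48,0]]
[[0,9],[6,19],[13,18],[14,0],[27,20],[48,0]]
[[0,9],[6,19],[13,18],[14,0],[27,20],[48,0]]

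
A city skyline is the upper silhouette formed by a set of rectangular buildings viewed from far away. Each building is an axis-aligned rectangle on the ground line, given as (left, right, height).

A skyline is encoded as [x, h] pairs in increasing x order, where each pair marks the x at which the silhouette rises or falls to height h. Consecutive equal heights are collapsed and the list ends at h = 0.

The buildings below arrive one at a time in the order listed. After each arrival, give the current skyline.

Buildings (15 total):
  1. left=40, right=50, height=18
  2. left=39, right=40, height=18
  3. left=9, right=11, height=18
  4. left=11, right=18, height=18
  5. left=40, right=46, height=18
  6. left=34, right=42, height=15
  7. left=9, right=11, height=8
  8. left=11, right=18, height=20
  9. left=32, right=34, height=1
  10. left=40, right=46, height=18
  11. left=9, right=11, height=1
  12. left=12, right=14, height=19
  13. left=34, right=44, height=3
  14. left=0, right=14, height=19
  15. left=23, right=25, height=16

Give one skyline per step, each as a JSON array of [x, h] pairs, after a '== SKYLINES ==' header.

== SKYLINES ==
[[40,18],[50,0]]
[[39,18],[50,0]]
[[9,18],[11,0],[39,18],[50,0]]
[[9,18],[18,0],[39,18],[50,0]]
[[9,18],[18,0],[39,18],[50,0]]
[[9,18],[18,0],[34,15],[39,18],[50,0]]
[[9,18],[18,0],[34,15],[39,18],[50,0]]
[[9,18],[11,20],[18,0],[34,15],[39,18],[50,0]]
[[9,18],[11,20],[18,0],[32,1],[34,15],[39,18],[50,0]]
[[9,18],[11,20],[18,0],[32,1],[34,15],[39,18],[50,0]]
[[9,18],[11,20],[18,0],[32,1],[34,15],[39,18],[50,0]]
[[9,18],[11,20],[18,0],[32,1],[34,15],[39,18],[50,0]]
[[9,18],[11,20],[18,0],[32,1],[34,15],[39,18],[50,0]]
[[0,19],[11,20],[18,0],[32,1],[34,15],[39,18],[50,0]]
[[0,19],[11,20],[18,0],[23,16],[25,0],[32,1],[34,15],[39,18],[50,0]]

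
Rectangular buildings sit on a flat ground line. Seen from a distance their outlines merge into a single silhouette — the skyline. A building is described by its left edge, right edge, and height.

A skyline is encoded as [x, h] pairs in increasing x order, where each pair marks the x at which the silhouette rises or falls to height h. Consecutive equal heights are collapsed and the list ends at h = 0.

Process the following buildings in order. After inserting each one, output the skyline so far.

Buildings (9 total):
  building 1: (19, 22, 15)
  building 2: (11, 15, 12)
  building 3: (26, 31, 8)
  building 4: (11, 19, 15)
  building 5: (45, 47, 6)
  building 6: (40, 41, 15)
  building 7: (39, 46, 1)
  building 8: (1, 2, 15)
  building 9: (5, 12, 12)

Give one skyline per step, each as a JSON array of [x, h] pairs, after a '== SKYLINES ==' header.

== SKYLINES ==
[[19,15],[22,0]]
[[11,12],[15,0],[19,15],[22,0]]
[[11,12],[15,0],[19,15],[22,0],[26,8],[31,0]]
[[11,15],[22,0],[26,8],[31,0]]
[[11,15],[22,0],[26,8],[31,0],[45,6],[47,0]]
[[11,15],[22,0],[26,8],[31,0],[40,15],[41,0],[45,6],[47,0]]
[[11,15],[22,0],[26,8],[31,0],[39,1],[40,15],[41,1],[45,6],[47,0]]
[[1,15],[2,0],[11,15],[22,0],[26,8],[31,0],[39,1],[40,15],[41,1],[45,6],[47,0]]
[[1,15],[2,0],[5,12],[11,15],[22,0],[26,8],[31,0],[39,1],[40,15],[41,1],[45,6],[47,0]]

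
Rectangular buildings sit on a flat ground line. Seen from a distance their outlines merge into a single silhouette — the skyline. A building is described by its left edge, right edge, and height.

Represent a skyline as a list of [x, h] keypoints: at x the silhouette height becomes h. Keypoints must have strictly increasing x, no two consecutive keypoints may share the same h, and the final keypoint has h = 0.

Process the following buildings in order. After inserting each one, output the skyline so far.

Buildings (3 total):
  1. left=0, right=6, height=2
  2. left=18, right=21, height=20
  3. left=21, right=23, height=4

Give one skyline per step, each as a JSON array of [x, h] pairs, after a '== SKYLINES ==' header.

== SKYLINES ==
[[0,2],[6,0]]
[[0,2],[6,0],[18,20],[21,0]]
[[0,2],[6,0],[18,20],[21,4],[23,0]]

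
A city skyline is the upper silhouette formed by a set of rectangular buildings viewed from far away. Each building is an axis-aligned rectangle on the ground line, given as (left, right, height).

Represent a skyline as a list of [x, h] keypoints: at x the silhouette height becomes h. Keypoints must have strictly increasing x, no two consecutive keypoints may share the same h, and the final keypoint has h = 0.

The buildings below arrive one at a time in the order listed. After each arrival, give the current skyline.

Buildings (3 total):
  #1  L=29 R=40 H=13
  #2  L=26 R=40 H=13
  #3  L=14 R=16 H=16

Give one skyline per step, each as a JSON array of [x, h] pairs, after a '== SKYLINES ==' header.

== SKYLINES ==
[[29,13],[40,0]]
[[26,13],[40,0]]
[[14,16],[16,0],[26,13],[40,0]]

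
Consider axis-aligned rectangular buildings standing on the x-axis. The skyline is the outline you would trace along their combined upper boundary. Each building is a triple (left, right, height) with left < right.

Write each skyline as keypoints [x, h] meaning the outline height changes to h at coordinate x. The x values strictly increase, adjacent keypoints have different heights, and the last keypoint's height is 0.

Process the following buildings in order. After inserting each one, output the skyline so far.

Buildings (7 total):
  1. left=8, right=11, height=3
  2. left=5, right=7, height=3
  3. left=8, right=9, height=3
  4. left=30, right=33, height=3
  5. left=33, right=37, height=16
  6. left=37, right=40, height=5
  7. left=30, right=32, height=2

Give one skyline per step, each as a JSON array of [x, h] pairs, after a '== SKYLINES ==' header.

== SKYLINES ==
[[8,3],[11,0]]
[[5,3],[7,0],[8,3],[11,0]]
[[5,3],[7,0],[8,3],[11,0]]
[[5,3],[7,0],[8,3],[11,0],[30,3],[33,0]]
[[5,3],[7,0],[8,3],[11,0],[30,3],[33,16],[37,0]]
[[5,3],[7,0],[8,3],[11,0],[30,3],[33,16],[37,5],[40,0]]
[[5,3],[7,0],[8,3],[11,0],[30,3],[33,16],[37,5],[40,0]]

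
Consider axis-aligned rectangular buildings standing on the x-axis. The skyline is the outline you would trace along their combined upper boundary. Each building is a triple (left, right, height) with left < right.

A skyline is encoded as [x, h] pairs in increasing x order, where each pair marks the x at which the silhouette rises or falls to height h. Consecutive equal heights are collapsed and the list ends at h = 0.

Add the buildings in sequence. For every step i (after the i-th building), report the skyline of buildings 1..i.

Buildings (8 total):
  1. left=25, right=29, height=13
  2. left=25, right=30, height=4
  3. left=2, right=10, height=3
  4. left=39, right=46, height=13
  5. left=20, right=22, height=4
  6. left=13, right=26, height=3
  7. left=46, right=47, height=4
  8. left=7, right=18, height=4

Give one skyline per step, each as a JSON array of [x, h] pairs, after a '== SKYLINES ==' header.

== SKYLINES ==
[[25,13],[29,0]]
[[25,13],[29,4],[30,0]]
[[2,3],[10,0],[25,13],[29,4],[30,0]]
[[2,3],[10,0],[25,13],[29,4],[30,0],[39,13],[46,0]]
[[2,3],[10,0],[20,4],[22,0],[25,13],[29,4],[30,0],[39,13],[46,0]]
[[2,3],[10,0],[13,3],[20,4],[22,3],[25,13],[29,4],[30,0],[39,13],[46,0]]
[[2,3],[10,0],[13,3],[20,4],[22,3],[25,13],[29,4],[30,0],[39,13],[46,4],[47,0]]
[[2,3],[7,4],[18,3],[20,4],[22,3],[25,13],[29,4],[30,0],[39,13],[46,4],[47,0]]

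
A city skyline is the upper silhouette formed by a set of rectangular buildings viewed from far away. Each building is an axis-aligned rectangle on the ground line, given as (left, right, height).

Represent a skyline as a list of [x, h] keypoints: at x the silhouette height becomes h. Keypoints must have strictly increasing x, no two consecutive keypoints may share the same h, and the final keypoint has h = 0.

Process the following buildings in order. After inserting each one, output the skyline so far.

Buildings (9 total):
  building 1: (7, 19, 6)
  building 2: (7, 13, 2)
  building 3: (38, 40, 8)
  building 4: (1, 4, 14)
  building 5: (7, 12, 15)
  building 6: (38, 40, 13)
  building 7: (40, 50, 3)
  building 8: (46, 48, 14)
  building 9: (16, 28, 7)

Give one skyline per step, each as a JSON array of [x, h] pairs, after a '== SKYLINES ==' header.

== SKYLINES ==
[[7,6],[19,0]]
[[7,6],[19,0]]
[[7,6],[19,0],[38,8],[40,0]]
[[1,14],[4,0],[7,6],[19,0],[38,8],[40,0]]
[[1,14],[4,0],[7,15],[12,6],[19,0],[38,8],[40,0]]
[[1,14],[4,0],[7,15],[12,6],[19,0],[38,13],[40,0]]
[[1,14],[4,0],[7,15],[12,6],[19,0],[38,13],[40,3],[50,0]]
[[1,14],[4,0],[7,15],[12,6],[19,0],[38,13],[40,3],[46,14],[48,3],[50,0]]
[[1,14],[4,0],[7,15],[12,6],[16,7],[28,0],[38,13],[40,3],[46,14],[48,3],[50,0]]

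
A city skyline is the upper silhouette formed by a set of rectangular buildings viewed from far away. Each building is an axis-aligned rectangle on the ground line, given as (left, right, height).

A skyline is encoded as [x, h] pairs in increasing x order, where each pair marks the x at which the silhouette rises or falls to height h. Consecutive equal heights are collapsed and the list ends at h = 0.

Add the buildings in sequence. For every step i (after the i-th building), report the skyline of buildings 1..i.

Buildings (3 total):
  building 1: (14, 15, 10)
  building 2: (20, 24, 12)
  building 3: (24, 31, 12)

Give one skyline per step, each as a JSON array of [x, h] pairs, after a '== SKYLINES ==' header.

== SKYLINES ==
[[14,10],[15,0]]
[[14,10],[15,0],[20,12],[24,0]]
[[14,10],[15,0],[20,12],[31,0]]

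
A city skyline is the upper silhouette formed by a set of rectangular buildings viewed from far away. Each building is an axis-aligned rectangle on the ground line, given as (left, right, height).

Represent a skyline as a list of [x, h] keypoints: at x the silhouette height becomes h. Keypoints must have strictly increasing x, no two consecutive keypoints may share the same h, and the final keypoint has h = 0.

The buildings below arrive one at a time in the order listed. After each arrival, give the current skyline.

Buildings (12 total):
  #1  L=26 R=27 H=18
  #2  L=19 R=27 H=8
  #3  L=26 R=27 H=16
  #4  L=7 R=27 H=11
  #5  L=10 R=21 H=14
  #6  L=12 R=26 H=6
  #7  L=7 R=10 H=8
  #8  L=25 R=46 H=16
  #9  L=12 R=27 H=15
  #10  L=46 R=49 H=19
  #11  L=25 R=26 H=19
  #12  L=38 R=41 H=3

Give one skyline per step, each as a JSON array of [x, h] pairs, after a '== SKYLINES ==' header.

== SKYLINES ==
[[26,18],[27,0]]
[[19,8],[26,18],[27,0]]
[[19,8],[26,18],[27,0]]
[[7,11],[26,18],[27,0]]
[[7,11],[10,14],[21,11],[26,18],[27,0]]
[[7,11],[10,14],[21,11],[26,18],[27,0]]
[[7,11],[10,14],[21,11],[26,18],[27,0]]
[[7,11],[10,14],[21,11],[25,16],[26,18],[27,16],[46,0]]
[[7,11],[10,14],[12,15],[25,16],[26,18],[27,16],[46,0]]
[[7,11],[10,14],[12,15],[25,16],[26,18],[27,16],[46,19],[49,0]]
[[7,11],[10,14],[12,15],[25,19],[26,18],[27,16],[46,19],[49,0]]
[[7,11],[10,14],[12,15],[25,19],[26,18],[27,16],[46,19],[49,0]]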